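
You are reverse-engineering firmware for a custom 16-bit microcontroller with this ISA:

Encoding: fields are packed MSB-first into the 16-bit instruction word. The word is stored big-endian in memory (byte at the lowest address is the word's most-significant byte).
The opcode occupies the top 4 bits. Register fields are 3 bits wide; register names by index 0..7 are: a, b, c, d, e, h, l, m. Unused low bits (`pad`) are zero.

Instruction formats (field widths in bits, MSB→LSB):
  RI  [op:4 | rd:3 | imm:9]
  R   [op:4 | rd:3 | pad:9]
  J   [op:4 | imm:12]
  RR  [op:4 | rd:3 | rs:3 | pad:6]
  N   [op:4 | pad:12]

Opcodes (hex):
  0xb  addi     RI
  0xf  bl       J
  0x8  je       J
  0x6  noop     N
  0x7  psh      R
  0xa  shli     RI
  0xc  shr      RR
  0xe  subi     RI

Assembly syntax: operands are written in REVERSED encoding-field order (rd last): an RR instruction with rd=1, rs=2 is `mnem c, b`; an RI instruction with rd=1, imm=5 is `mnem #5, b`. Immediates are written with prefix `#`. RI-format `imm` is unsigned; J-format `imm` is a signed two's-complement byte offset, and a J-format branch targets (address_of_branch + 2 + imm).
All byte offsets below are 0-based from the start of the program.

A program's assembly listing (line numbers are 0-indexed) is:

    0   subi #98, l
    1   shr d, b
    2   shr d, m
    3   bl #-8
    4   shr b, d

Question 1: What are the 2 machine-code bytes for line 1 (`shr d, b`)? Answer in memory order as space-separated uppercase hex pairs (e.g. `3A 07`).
L1: shr op=0xc:4|rd=1:3|rs=3:3|pad=0:6 ⇒ 0xc2c0 ⇒ big c2 c0

C2 C0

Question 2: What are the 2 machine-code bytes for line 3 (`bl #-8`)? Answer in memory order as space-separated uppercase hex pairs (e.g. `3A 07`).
FF F8

3. bl fields op=0xf:4|imm=-8:12 → word fff8h → ff f8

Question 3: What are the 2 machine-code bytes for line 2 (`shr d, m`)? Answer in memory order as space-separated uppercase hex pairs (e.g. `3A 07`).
line 2 (shr): pack op=0xc:4|rd=7:3|rs=3:3|pad=0:6 = 0xcec0; big→ ce c0

CE C0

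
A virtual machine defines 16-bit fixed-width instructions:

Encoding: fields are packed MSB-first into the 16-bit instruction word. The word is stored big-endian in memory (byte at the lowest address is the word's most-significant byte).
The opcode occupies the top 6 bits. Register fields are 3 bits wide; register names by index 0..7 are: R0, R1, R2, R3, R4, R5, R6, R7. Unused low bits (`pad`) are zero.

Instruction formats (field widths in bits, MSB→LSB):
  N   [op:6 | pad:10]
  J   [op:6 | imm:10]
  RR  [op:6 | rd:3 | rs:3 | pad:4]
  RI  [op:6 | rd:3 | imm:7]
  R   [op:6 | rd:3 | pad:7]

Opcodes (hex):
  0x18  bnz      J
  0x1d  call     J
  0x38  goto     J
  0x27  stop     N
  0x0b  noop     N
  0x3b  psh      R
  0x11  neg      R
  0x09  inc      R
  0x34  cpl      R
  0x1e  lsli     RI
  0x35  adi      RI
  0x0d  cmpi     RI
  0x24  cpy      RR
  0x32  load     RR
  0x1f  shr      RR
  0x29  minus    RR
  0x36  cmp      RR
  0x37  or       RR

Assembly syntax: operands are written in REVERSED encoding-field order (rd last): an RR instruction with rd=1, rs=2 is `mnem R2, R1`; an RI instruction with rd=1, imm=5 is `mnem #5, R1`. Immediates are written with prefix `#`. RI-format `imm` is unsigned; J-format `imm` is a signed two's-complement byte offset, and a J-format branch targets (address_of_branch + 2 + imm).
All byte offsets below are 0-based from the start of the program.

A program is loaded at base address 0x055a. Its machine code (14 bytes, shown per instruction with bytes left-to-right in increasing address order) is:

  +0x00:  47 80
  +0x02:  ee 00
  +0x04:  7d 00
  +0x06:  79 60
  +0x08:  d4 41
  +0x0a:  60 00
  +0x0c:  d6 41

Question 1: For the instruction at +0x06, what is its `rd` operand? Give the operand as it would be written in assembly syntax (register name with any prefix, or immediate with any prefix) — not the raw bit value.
@+06  big-endian(79 60) = 0x7960
  top 6b → 0x1e → lsli [RI]
  [9:7] rd=2 = R2
  [6:0] imm=96 = #96

R2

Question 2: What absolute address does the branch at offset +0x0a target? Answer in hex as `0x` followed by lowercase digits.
[0a] 60 00 → 0x6000
  op=0x6000>>10=0x18 ⇒ bnz (J)
  imm: (w>>0)&0x3ff=0x0 → #0
  target = base 0x055a + off 0x0a + 2 + imm 0 = 0x0566

0x0566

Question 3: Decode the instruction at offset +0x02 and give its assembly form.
+0x02: ee 00 ⇒ word 0xee00 (big)
  op=0xee00>>10=0x3b ⇒ psh (R)
  rd@[9:7]=0x4 ⇒ R4

psh R4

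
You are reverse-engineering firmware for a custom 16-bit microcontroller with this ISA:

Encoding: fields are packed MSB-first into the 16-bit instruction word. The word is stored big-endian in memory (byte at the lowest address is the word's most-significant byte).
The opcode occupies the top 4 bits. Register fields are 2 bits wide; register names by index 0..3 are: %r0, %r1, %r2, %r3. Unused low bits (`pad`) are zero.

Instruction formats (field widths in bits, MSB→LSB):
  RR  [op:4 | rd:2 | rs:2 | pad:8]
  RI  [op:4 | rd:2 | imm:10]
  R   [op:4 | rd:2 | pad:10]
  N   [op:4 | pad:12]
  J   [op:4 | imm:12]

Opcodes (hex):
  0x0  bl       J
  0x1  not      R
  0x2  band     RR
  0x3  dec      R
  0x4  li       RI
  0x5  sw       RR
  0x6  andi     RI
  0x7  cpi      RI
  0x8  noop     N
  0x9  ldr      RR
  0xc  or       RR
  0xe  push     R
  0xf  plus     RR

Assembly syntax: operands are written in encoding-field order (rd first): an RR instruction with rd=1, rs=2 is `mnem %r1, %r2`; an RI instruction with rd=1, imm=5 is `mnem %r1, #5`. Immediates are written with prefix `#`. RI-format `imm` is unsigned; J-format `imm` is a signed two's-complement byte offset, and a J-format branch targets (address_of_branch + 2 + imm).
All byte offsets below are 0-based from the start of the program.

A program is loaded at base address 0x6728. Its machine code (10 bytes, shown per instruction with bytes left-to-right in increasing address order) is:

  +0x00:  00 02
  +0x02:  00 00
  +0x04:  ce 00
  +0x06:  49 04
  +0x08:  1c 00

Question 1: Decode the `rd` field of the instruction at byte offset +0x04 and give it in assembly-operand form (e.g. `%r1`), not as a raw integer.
%r3

+0x04: ce 00 ⇒ word 0xce00 (big)
  op=0xce00>>12=0xc ⇒ or (RR)
  rd@[11:10]=0x3 ⇒ %r3
  rs@[9:8]=0x2 ⇒ %r2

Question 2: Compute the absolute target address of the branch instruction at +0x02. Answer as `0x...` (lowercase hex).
@+02  big-endian(00 00) = 0x0000
  top 4b → 0x0 → bl [J]
  imm: (w>>0)&0xfff=0x0 → #0
  target = base 0x6728 + off 0x02 + 2 + imm 0 = 0x672c

0x672c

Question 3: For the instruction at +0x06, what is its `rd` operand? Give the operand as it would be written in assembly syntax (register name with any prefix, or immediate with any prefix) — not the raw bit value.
%r2

@+06  big-endian(49 04) = 0x4904
  top 4b → 0x4 → li [RI]
  rd@[11:10]=0x2 ⇒ %r2
  imm@[9:0]=0x104 ⇒ #260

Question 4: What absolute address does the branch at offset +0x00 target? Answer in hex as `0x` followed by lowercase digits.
0x672c

@+00  big-endian(00 02) = 0x0002
  top 4b → 0x0 → bl [J]
  imm@[11:0]=0x2 ⇒ #2
  target = base 0x6728 + off 0x00 + 2 + imm 2 = 0x672c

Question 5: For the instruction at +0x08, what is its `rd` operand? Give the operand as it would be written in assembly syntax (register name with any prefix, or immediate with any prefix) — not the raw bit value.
%r3

[08] 1c 00 → 0x1c00
  opcode bits[15:12]=0x1: not/R
  rd@[11:10]=0x3 ⇒ %r3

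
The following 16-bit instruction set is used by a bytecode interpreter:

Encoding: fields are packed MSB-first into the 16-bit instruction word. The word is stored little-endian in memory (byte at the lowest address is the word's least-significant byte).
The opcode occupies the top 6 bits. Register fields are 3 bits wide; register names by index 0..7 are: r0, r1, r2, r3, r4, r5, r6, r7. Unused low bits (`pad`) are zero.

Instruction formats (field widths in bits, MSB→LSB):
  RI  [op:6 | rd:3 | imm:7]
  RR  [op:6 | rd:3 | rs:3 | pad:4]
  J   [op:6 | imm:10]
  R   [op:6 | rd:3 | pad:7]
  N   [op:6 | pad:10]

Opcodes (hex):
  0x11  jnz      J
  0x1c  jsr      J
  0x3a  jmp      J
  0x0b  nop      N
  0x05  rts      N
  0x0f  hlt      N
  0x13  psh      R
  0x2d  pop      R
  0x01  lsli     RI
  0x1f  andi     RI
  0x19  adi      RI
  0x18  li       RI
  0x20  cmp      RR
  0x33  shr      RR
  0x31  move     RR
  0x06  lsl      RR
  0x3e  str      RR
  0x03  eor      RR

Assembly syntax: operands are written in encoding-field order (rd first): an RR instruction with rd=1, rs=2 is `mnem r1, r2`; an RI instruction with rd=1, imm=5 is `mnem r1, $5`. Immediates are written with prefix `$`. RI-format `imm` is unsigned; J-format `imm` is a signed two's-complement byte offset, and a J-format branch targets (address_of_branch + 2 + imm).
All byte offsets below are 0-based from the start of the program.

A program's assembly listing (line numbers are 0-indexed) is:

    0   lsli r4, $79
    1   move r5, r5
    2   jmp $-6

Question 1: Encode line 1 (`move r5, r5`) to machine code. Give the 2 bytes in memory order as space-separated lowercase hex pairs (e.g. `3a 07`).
d0 c6

L1: move op=0x31:6|rd=5:3|rs=5:3|pad=0:4 ⇒ 0xc6d0 ⇒ little d0 c6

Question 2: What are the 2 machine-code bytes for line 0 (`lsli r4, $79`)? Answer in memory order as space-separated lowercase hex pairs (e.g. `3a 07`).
4f 06

0. lsli fields op=0x1:6|rd=4:3|imm=79:7 → word 064fh → 4f 06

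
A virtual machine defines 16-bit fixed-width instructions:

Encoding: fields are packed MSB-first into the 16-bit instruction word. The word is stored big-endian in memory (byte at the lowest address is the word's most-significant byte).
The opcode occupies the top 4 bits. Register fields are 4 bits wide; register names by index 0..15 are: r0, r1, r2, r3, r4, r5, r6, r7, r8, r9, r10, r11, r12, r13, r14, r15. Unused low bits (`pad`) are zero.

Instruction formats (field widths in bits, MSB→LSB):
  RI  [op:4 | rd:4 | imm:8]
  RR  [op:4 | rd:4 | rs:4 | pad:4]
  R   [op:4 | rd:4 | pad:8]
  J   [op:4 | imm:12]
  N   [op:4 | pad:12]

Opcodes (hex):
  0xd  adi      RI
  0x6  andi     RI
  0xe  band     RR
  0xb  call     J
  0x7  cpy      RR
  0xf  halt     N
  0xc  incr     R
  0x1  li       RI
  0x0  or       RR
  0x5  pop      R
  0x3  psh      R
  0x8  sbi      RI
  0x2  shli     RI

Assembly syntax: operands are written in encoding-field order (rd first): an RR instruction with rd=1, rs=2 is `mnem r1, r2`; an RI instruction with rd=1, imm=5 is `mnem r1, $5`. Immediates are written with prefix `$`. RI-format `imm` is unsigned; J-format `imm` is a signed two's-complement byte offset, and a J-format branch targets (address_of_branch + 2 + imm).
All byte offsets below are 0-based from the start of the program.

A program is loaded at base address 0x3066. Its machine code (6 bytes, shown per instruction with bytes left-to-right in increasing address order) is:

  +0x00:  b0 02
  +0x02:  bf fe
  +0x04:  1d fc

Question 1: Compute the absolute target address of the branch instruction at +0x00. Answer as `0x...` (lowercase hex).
0x306a

off 0x00: read b0 02 as big → 0xb002
  op=0xb002>>12=0xb ⇒ call (J)
  [11:0] imm=2 = $2
  target = base 0x3066 + off 0x00 + 2 + imm 2 = 0x306a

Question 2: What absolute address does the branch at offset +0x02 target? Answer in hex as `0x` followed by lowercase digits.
0x3068

+0x02: bf fe ⇒ word 0xbffe (big)
  top 4b → 0xb → call [J]
  imm: (w>>0)&0xfff=0xffe (s12→-2) → $-2
  target = base 0x3066 + off 0x02 + 2 + imm -2 = 0x3068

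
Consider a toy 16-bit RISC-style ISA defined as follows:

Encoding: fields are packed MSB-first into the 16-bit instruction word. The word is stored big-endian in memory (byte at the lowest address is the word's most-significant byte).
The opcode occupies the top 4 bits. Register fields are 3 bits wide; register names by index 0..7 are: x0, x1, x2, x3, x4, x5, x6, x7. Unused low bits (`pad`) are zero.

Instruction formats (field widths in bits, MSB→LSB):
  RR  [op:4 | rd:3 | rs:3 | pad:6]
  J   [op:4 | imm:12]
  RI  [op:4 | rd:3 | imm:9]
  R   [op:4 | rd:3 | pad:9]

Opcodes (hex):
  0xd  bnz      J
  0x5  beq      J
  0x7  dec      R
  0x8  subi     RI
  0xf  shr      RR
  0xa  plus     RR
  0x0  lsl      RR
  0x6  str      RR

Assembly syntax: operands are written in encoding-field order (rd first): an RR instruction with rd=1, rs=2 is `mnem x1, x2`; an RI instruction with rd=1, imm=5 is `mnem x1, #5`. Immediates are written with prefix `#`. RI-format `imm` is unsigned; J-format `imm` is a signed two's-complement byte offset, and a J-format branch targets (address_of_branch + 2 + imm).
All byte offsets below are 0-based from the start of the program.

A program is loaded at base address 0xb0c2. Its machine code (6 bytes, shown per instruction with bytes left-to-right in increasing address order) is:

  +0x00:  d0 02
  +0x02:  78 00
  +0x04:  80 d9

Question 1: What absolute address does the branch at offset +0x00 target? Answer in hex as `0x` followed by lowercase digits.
0xb0c6

off 0x00: read d0 02 as big → 0xd002
  op=0xd002>>12=0xd ⇒ bnz (J)
  imm@[11:0]=0x2 ⇒ #2
  target = base 0xb0c2 + off 0x00 + 2 + imm 2 = 0xb0c6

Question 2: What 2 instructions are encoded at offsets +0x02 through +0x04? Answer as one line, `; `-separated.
dec x4; subi x0, #217

@+02  big-endian(78 00) = 0x7800
  op=0x7800>>12=0x7 ⇒ dec (R)
  rd: (w>>9)&0x7=0x4 → x4
@+04  big-endian(80 d9) = 0x80d9
  op=0x80d9>>12=0x8 ⇒ subi (RI)
  rd: (w>>9)&0x7=0x0 → x0
  imm: (w>>0)&0x1ff=0xd9 → #217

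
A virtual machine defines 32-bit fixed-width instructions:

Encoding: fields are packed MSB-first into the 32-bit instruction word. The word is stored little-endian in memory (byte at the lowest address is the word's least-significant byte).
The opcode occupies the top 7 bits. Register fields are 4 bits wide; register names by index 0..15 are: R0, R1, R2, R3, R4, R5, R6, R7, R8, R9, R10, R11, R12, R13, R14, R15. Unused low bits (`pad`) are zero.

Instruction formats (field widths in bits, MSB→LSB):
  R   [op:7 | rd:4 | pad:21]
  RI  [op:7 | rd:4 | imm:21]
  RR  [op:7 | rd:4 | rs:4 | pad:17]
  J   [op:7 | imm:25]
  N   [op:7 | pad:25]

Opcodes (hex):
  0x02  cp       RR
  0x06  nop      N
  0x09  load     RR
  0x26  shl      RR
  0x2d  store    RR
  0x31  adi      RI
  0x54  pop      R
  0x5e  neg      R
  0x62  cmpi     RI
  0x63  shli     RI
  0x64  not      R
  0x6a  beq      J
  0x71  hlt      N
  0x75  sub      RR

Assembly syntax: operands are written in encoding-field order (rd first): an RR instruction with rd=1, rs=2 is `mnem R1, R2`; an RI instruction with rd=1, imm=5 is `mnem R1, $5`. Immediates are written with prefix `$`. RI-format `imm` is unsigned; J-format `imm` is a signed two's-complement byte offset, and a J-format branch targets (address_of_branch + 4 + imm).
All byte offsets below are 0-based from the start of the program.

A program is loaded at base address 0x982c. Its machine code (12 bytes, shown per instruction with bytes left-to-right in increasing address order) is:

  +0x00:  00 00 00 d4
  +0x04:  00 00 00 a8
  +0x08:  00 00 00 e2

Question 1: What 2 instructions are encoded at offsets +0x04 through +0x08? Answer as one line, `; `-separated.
[04] 00 00 00 a8 → 0xa8000000
  opcode bits[31:25]=0x54: pop/R
  rd: (w>>21)&0xf=0x0 → R0
[08] 00 00 00 e2 → 0xe2000000
  opcode bits[31:25]=0x71: hlt/N

pop R0; hlt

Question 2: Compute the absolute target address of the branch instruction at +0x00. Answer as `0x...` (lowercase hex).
0x9830

+0x00: 00 00 00 d4 ⇒ word 0xd4000000 (little)
  op=0xd4000000>>25=0x6a ⇒ beq (J)
  imm: (w>>0)&0x1ffffff=0x0 → $0
  target = base 0x982c + off 0x00 + 4 + imm 0 = 0x9830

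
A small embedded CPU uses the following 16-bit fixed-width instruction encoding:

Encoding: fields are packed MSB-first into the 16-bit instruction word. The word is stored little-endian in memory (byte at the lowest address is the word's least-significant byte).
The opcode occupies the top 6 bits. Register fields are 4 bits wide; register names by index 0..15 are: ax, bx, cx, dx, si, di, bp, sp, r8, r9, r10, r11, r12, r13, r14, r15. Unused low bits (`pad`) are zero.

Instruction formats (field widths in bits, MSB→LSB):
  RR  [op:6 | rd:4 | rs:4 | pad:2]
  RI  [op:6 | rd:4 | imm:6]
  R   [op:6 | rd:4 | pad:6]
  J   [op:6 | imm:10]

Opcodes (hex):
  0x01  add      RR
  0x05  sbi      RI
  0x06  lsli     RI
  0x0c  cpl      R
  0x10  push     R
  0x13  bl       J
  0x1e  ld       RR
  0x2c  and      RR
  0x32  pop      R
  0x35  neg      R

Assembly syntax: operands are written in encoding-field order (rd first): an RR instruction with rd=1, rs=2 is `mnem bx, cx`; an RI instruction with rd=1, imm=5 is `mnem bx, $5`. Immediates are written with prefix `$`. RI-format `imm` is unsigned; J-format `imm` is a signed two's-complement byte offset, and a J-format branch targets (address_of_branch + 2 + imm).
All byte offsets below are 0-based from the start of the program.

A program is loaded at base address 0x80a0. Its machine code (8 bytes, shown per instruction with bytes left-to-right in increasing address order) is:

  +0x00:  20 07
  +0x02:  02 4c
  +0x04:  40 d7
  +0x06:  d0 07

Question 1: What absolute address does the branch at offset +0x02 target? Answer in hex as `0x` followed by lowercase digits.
@+02  little-endian(02 4c) = 0x4c02
  top 6b → 0x13 → bl [J]
  imm@[9:0]=0x2 ⇒ $2
  target = base 0x80a0 + off 0x02 + 2 + imm 2 = 0x80a6

0x80a6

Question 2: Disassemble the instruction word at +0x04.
neg r13

+0x04: 40 d7 ⇒ word 0xd740 (little)
  top 6b → 0x35 → neg [R]
  [9:6] rd=13 = r13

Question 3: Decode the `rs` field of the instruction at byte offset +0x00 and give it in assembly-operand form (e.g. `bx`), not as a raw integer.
[00] 20 07 → 0x0720
  opcode bits[15:10]=0x1: add/RR
  rd: (w>>6)&0xf=0xc → r12
  rs: (w>>2)&0xf=0x8 → r8

r8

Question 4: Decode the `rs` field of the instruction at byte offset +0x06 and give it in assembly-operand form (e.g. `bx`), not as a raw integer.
si

[06] d0 07 → 0x07d0
  opcode bits[15:10]=0x1: add/RR
  [9:6] rd=15 = r15
  [5:2] rs=4 = si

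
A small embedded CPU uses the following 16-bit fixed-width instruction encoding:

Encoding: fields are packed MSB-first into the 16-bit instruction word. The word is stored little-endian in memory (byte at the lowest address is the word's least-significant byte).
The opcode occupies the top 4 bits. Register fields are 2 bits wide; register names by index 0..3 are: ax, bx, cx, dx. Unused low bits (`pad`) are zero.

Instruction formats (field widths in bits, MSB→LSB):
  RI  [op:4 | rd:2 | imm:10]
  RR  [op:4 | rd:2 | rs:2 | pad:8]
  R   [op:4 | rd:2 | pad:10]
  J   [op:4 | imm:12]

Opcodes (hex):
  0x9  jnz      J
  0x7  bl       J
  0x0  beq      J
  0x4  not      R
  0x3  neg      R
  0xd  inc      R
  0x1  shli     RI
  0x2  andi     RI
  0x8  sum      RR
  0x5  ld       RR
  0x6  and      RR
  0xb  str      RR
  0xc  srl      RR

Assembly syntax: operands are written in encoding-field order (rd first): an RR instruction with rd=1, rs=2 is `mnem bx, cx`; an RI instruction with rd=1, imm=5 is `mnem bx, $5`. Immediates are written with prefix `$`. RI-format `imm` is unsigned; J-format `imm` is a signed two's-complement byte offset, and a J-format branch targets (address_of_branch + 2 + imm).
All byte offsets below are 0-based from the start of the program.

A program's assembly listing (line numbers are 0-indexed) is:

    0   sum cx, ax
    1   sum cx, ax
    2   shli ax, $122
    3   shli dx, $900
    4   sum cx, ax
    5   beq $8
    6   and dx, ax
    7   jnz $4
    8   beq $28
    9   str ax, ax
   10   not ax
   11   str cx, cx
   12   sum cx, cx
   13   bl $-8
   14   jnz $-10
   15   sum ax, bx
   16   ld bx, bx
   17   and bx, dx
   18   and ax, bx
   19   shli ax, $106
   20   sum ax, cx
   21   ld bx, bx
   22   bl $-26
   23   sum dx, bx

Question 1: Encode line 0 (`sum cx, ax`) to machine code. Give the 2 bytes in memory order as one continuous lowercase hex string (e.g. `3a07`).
line 0 (sum): pack op=0x8:4|rd=2:2|rs=0:2|pad=0:8 = 0x8800; little→ 00 88

0088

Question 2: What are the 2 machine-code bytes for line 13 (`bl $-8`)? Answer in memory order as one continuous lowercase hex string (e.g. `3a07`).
line 13 (bl): pack op=0x7:4|imm=-8:12 = 0x7ff8; little→ f8 7f

f87f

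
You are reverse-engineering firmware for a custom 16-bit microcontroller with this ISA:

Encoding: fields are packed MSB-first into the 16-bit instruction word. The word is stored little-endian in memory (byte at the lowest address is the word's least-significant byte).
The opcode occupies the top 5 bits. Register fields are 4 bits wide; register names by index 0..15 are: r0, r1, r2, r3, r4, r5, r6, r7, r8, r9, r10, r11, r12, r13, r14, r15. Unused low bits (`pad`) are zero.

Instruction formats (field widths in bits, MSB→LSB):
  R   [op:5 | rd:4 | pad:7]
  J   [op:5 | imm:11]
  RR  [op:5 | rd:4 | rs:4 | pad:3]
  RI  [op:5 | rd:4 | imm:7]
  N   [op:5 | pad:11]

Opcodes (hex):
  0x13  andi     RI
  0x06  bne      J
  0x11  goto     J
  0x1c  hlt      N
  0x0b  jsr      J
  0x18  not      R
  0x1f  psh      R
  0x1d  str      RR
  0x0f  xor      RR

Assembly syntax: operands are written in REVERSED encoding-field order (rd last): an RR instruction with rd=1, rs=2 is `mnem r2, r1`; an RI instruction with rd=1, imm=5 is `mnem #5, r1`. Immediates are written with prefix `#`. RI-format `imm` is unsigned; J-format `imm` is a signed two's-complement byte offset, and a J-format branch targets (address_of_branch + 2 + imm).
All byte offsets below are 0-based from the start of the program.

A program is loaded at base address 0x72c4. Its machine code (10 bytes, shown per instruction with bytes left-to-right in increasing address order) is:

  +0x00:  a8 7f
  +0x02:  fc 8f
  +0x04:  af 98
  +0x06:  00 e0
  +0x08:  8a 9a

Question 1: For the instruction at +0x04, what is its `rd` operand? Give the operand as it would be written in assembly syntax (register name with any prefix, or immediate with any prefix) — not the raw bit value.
r1

+0x04: af 98 ⇒ word 0x98af (little)
  top 5b → 0x13 → andi [RI]
  rd: (w>>7)&0xf=0x1 → r1
  imm: (w>>0)&0x7f=0x2f → #47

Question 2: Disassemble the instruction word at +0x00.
xor r5, r15

off 0x00: read a8 7f as little → 0x7fa8
  op=0x7fa8>>11=0xf ⇒ xor (RR)
  rd: (w>>7)&0xf=0xf → r15
  rs: (w>>3)&0xf=0x5 → r5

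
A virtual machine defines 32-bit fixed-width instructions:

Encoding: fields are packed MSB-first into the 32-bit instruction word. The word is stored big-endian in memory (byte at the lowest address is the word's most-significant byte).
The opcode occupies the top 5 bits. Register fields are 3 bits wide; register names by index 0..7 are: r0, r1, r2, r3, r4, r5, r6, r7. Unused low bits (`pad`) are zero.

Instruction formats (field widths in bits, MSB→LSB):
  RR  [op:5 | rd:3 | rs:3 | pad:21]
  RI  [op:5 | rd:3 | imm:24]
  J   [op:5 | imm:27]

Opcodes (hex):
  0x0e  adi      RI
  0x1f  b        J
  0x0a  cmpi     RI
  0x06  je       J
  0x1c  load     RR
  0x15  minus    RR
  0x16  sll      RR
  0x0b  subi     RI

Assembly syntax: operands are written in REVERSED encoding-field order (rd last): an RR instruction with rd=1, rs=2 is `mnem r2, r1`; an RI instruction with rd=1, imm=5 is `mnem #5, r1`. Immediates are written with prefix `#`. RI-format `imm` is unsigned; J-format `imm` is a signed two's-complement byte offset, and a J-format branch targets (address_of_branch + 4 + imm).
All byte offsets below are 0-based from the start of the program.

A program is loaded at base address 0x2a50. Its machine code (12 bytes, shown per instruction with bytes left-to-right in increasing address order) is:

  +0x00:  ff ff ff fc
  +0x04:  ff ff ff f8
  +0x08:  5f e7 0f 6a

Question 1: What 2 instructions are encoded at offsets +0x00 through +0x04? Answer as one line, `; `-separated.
+0x00: ff ff ff fc ⇒ word 0xfffffffc (big)
  top 5b → 0x1f → b [J]
  imm@[26:0]=0x7fffffc (s27→-4) ⇒ #-4
+0x04: ff ff ff f8 ⇒ word 0xfffffff8 (big)
  top 5b → 0x1f → b [J]
  imm@[26:0]=0x7fffff8 (s27→-8) ⇒ #-8

b #-4; b #-8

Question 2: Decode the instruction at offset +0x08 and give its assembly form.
off 0x08: read 5f e7 0f 6a as big → 0x5fe70f6a
  top 5b → 0xb → subi [RI]
  rd@[26:24]=0x7 ⇒ r7
  imm@[23:0]=0xe70f6a ⇒ #15142762

subi #15142762, r7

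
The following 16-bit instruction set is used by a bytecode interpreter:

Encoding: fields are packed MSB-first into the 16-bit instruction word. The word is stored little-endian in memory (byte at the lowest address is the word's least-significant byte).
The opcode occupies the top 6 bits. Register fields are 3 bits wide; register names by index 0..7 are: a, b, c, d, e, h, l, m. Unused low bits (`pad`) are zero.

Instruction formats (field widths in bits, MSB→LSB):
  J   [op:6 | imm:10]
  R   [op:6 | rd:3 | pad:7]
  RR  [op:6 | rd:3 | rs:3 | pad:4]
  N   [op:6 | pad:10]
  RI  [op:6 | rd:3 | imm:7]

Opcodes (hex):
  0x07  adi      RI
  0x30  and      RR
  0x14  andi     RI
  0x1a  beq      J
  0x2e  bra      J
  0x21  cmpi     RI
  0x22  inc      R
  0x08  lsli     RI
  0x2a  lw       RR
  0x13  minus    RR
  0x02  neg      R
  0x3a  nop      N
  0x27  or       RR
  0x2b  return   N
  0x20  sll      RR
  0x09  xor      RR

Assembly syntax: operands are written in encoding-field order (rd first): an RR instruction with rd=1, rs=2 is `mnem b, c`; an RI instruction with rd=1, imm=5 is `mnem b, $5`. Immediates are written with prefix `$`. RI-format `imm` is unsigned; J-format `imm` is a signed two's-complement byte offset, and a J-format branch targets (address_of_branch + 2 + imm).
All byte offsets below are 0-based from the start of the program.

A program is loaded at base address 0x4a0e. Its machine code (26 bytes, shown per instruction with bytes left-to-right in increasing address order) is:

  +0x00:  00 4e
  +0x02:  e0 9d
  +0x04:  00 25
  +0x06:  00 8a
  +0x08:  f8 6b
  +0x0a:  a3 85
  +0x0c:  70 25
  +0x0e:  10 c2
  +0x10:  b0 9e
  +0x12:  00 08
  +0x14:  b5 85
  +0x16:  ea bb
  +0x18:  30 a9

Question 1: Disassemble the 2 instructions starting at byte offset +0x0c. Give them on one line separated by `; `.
xor c, m; and e, b

@+0c  little-endian(70 25) = 0x2570
  op=0x2570>>10=0x9 ⇒ xor (RR)
  [9:7] rd=2 = c
  [6:4] rs=7 = m
@+0e  little-endian(10 c2) = 0xc210
  op=0xc210>>10=0x30 ⇒ and (RR)
  [9:7] rd=4 = e
  [6:4] rs=1 = b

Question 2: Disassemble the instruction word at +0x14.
cmpi d, $53

+0x14: b5 85 ⇒ word 0x85b5 (little)
  op=0x85b5>>10=0x21 ⇒ cmpi (RI)
  [9:7] rd=3 = d
  [6:0] imm=53 = $53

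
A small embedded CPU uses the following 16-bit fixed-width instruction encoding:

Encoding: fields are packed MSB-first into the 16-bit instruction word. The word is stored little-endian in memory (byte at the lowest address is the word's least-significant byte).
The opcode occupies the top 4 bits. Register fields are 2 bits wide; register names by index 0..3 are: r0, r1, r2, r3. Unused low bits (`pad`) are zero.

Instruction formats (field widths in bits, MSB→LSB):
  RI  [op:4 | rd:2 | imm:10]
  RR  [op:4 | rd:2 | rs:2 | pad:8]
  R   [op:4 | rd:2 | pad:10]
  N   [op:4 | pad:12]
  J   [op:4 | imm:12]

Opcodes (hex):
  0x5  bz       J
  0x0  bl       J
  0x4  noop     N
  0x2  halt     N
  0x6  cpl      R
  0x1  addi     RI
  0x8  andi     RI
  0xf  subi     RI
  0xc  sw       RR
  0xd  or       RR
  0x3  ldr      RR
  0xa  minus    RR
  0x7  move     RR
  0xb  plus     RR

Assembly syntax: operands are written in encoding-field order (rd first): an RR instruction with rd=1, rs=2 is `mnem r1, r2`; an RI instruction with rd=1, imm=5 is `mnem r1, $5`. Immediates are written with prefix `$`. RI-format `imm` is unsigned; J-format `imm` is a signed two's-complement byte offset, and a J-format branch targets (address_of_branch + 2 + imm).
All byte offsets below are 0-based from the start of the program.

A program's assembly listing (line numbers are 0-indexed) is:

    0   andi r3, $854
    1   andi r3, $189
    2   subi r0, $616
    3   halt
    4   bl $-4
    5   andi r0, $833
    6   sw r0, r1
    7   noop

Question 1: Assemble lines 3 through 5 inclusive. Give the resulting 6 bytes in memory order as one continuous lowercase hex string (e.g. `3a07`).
0020fc0f4183

line 3 (halt): pack op=0x2:4|pad=0:12 = 0x2000; little→ 00 20
line 4 (bl): pack op=0x0:4|imm=-4:12 = 0x0ffc; little→ fc 0f
line 5 (andi): pack op=0x8:4|rd=0:2|imm=833:10 = 0x8341; little→ 41 83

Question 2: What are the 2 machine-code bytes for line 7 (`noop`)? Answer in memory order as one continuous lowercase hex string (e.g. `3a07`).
0040

L7: noop op=0x4:4|pad=0:12 ⇒ 0x4000 ⇒ little 00 40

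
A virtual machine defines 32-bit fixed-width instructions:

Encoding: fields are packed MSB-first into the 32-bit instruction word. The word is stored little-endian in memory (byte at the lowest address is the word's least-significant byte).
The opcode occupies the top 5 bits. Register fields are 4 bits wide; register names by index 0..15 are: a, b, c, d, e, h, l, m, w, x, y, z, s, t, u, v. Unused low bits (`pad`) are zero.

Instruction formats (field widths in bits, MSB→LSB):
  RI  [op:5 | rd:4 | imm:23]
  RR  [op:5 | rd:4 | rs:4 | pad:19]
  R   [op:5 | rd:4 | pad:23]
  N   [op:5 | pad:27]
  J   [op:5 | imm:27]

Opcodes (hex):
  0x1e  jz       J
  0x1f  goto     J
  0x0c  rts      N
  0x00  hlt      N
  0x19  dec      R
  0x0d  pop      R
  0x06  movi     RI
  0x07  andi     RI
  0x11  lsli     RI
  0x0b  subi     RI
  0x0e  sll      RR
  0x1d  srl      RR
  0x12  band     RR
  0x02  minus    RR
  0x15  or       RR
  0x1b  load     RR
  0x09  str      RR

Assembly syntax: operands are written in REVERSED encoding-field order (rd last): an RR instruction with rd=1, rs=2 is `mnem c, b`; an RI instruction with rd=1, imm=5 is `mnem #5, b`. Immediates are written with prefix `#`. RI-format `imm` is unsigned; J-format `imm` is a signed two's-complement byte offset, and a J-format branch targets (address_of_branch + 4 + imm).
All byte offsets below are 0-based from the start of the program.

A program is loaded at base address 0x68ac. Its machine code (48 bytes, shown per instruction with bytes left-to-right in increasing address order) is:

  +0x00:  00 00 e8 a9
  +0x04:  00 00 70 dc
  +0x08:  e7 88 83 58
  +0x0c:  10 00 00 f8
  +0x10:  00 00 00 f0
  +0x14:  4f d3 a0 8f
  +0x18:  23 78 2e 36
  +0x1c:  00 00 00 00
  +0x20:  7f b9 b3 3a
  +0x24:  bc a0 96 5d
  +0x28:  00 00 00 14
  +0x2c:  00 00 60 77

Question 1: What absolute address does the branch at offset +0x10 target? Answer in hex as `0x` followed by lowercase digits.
[10] 00 00 00 f0 → 0xf0000000
  top 5b → 0x1e → jz [J]
  [26:0] imm=0 = #0
  target = base 0x68ac + off 0x10 + 4 + imm 0 = 0x68c0

0x68c0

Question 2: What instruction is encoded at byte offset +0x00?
+0x00: 00 00 e8 a9 ⇒ word 0xa9e80000 (little)
  opcode bits[31:27]=0x15: or/RR
  [26:23] rd=3 = d
  [22:19] rs=13 = t

or t, d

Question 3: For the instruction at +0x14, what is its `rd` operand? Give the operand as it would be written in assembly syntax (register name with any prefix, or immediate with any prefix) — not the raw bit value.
v

+0x14: 4f d3 a0 8f ⇒ word 0x8fa0d34f (little)
  opcode bits[31:27]=0x11: lsli/RI
  [26:23] rd=15 = v
  [22:0] imm=2151247 = #2151247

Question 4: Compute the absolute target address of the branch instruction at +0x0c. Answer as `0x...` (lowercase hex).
0x68cc

@+0c  little-endian(10 00 00 f8) = 0xf8000010
  opcode bits[31:27]=0x1f: goto/J
  imm@[26:0]=0x10 ⇒ #16
  target = base 0x68ac + off 0x0c + 4 + imm 16 = 0x68cc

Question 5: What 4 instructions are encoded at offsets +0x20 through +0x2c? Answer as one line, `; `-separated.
off 0x20: read 7f b9 b3 3a as little → 0x3ab3b97f
  opcode bits[31:27]=0x7: andi/RI
  rd: (w>>23)&0xf=0x5 → h
  imm: (w>>0)&0x7fffff=0x33b97f → #3389823
off 0x24: read bc a0 96 5d as little → 0x5d96a0bc
  opcode bits[31:27]=0xb: subi/RI
  rd: (w>>23)&0xf=0xb → z
  imm: (w>>0)&0x7fffff=0x16a0bc → #1482940
off 0x28: read 00 00 00 14 as little → 0x14000000
  opcode bits[31:27]=0x2: minus/RR
  rd: (w>>23)&0xf=0x8 → w
  rs: (w>>19)&0xf=0x0 → a
off 0x2c: read 00 00 60 77 as little → 0x77600000
  opcode bits[31:27]=0xe: sll/RR
  rd: (w>>23)&0xf=0xe → u
  rs: (w>>19)&0xf=0xc → s

andi #3389823, h; subi #1482940, z; minus a, w; sll s, u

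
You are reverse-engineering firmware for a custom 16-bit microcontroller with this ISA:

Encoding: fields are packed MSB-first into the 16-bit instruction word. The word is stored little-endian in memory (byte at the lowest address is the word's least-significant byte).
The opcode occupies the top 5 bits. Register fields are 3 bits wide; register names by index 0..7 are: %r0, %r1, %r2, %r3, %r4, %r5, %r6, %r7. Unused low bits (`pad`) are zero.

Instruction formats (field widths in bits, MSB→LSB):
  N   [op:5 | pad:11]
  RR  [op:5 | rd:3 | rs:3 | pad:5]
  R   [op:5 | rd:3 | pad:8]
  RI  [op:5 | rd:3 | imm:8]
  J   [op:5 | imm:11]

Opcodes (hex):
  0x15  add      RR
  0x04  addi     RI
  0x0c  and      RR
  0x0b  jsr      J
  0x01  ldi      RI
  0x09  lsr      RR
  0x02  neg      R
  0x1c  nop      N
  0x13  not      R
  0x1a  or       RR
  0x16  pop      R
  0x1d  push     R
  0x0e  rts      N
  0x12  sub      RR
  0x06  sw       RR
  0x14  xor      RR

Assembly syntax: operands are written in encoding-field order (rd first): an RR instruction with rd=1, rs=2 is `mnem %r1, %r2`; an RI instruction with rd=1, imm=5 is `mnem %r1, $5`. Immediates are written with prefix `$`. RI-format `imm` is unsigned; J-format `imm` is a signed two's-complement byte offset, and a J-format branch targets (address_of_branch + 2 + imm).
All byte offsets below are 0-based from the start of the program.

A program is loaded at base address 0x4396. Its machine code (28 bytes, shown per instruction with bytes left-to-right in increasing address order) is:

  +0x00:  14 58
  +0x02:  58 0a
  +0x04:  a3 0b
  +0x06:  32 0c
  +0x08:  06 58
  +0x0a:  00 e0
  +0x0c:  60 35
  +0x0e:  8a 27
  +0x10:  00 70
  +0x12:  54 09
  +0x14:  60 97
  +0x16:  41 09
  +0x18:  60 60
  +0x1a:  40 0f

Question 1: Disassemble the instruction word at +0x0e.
addi %r7, $138

[0e] 8a 27 → 0x278a
  op=0x278a>>11=0x4 ⇒ addi (RI)
  rd: (w>>8)&0x7=0x7 → %r7
  imm: (w>>0)&0xff=0x8a → $138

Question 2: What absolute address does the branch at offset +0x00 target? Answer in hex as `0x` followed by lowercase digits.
0x43ac

+0x00: 14 58 ⇒ word 0x5814 (little)
  opcode bits[15:11]=0xb: jsr/J
  [10:0] imm=20 = $20
  target = base 0x4396 + off 0x00 + 2 + imm 20 = 0x43ac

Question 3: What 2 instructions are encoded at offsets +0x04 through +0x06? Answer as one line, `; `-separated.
ldi %r3, $163; ldi %r4, $50

off 0x04: read a3 0b as little → 0x0ba3
  op=0x0ba3>>11=0x1 ⇒ ldi (RI)
  rd@[10:8]=0x3 ⇒ %r3
  imm@[7:0]=0xa3 ⇒ $163
off 0x06: read 32 0c as little → 0x0c32
  op=0x0c32>>11=0x1 ⇒ ldi (RI)
  rd@[10:8]=0x4 ⇒ %r4
  imm@[7:0]=0x32 ⇒ $50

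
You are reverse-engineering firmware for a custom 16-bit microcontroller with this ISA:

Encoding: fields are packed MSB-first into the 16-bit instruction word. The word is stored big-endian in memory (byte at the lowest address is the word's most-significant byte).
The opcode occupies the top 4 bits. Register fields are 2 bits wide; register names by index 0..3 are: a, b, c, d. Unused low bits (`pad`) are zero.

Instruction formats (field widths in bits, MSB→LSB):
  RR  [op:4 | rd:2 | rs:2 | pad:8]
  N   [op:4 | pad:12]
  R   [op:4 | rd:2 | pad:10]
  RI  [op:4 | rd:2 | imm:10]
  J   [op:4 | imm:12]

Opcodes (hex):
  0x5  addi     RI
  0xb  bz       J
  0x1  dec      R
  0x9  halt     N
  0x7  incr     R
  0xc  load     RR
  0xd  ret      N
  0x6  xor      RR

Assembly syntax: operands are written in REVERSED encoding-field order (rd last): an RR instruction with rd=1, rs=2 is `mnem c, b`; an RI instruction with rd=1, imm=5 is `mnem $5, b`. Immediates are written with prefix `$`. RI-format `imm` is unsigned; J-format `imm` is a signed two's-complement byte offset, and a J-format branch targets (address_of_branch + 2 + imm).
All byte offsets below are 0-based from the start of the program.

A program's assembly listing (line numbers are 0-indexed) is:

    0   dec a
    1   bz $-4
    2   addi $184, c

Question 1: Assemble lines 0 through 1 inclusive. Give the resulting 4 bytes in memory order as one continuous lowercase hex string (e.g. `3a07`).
1000bffc

0. dec fields op=0x1:4|rd=0:2|pad=0:10 → word 1000h → 10 00
1. bz fields op=0xb:4|imm=-4:12 → word bffch → bf fc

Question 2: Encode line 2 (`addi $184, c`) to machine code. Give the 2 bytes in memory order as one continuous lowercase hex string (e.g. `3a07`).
58b8

L2: addi op=0x5:4|rd=2:2|imm=184:10 ⇒ 0x58b8 ⇒ big 58 b8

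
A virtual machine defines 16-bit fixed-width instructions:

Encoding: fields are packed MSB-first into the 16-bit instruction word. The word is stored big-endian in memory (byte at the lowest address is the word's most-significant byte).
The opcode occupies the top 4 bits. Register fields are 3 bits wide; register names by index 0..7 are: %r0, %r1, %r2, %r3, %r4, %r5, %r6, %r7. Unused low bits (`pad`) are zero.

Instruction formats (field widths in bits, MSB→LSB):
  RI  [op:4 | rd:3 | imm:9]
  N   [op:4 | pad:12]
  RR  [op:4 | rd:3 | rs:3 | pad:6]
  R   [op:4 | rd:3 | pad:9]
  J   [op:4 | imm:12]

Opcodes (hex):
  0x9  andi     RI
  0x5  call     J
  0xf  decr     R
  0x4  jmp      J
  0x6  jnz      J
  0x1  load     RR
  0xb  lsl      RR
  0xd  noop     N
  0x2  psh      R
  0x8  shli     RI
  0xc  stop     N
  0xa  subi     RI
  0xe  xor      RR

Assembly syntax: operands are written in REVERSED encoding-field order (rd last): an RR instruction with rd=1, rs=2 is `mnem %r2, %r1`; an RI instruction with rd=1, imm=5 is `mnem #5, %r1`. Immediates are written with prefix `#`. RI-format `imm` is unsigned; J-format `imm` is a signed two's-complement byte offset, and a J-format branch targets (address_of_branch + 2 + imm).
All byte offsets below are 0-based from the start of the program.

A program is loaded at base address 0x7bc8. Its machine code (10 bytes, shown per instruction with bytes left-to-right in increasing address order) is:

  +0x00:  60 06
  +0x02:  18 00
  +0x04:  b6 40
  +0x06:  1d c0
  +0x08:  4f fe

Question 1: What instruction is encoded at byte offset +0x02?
+0x02: 18 00 ⇒ word 0x1800 (big)
  op=0x1800>>12=0x1 ⇒ load (RR)
  rd@[11:9]=0x4 ⇒ %r4
  rs@[8:6]=0x0 ⇒ %r0

load %r0, %r4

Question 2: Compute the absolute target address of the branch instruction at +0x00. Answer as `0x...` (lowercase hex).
[00] 60 06 → 0x6006
  opcode bits[15:12]=0x6: jnz/J
  imm: (w>>0)&0xfff=0x6 → #6
  target = base 0x7bc8 + off 0x00 + 2 + imm 6 = 0x7bd0

0x7bd0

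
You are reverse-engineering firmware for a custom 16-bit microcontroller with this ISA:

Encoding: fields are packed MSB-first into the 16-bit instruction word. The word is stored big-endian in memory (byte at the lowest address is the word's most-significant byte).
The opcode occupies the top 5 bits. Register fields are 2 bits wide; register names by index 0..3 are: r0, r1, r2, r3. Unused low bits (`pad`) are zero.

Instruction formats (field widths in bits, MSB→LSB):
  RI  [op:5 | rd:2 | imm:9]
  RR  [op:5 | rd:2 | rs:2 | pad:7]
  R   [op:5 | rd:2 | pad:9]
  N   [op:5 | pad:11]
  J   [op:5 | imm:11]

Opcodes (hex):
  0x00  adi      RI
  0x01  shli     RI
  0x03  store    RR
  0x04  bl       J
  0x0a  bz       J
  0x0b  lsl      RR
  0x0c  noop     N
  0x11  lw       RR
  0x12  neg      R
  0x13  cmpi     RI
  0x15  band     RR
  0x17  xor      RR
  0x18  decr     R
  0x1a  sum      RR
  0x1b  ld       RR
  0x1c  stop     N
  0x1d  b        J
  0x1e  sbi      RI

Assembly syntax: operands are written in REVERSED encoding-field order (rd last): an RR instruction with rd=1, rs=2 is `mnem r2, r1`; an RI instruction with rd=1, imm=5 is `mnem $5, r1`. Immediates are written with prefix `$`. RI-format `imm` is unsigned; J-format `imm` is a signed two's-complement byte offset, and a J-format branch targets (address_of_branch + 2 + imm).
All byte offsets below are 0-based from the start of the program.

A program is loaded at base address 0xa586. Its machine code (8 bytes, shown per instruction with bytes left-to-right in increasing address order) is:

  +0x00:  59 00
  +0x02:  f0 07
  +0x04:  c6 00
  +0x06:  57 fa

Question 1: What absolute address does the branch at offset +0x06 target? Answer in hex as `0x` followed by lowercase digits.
0xa588

+0x06: 57 fa ⇒ word 0x57fa (big)
  top 5b → 0xa → bz [J]
  [10:0] imm=2042 (s11→-6) = $-6
  target = base 0xa586 + off 0x06 + 2 + imm -6 = 0xa588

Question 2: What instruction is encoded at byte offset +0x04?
+0x04: c6 00 ⇒ word 0xc600 (big)
  op=0xc600>>11=0x18 ⇒ decr (R)
  [10:9] rd=3 = r3

decr r3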